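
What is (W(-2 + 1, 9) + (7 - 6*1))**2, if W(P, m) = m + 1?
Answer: 121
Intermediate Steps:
W(P, m) = 1 + m
(W(-2 + 1, 9) + (7 - 6*1))**2 = ((1 + 9) + (7 - 6*1))**2 = (10 + (7 - 6))**2 = (10 + 1)**2 = 11**2 = 121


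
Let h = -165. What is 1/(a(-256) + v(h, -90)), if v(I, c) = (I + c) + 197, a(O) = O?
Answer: -1/314 ≈ -0.0031847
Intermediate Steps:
v(I, c) = 197 + I + c
1/(a(-256) + v(h, -90)) = 1/(-256 + (197 - 165 - 90)) = 1/(-256 - 58) = 1/(-314) = -1/314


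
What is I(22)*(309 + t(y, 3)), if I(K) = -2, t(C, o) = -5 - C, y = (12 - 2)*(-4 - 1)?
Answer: -708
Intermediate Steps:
y = -50 (y = 10*(-5) = -50)
I(22)*(309 + t(y, 3)) = -2*(309 + (-5 - 1*(-50))) = -2*(309 + (-5 + 50)) = -2*(309 + 45) = -2*354 = -708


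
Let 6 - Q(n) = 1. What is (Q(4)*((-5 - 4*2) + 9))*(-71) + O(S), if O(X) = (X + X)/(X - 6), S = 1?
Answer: 7098/5 ≈ 1419.6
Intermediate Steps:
Q(n) = 5 (Q(n) = 6 - 1*1 = 6 - 1 = 5)
O(X) = 2*X/(-6 + X) (O(X) = (2*X)/(-6 + X) = 2*X/(-6 + X))
(Q(4)*((-5 - 4*2) + 9))*(-71) + O(S) = (5*((-5 - 4*2) + 9))*(-71) + 2*1/(-6 + 1) = (5*((-5 - 8) + 9))*(-71) + 2*1/(-5) = (5*(-13 + 9))*(-71) + 2*1*(-⅕) = (5*(-4))*(-71) - ⅖ = -20*(-71) - ⅖ = 1420 - ⅖ = 7098/5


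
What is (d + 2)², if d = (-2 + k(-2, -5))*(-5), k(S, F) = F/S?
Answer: ¼ ≈ 0.25000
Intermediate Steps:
d = -5/2 (d = (-2 - 5/(-2))*(-5) = (-2 - 5*(-½))*(-5) = (-2 + 5/2)*(-5) = (½)*(-5) = -5/2 ≈ -2.5000)
(d + 2)² = (-5/2 + 2)² = (-½)² = ¼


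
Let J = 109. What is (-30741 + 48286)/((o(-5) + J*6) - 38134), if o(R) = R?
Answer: -3509/7497 ≈ -0.46805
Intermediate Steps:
(-30741 + 48286)/((o(-5) + J*6) - 38134) = (-30741 + 48286)/((-5 + 109*6) - 38134) = 17545/((-5 + 654) - 38134) = 17545/(649 - 38134) = 17545/(-37485) = 17545*(-1/37485) = -3509/7497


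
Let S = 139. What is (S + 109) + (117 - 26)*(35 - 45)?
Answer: -662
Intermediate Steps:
(S + 109) + (117 - 26)*(35 - 45) = (139 + 109) + (117 - 26)*(35 - 45) = 248 + 91*(-10) = 248 - 910 = -662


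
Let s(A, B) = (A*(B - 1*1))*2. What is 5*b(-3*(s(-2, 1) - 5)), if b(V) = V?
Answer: 75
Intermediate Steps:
s(A, B) = 2*A*(-1 + B) (s(A, B) = (A*(B - 1))*2 = (A*(-1 + B))*2 = 2*A*(-1 + B))
5*b(-3*(s(-2, 1) - 5)) = 5*(-3*(2*(-2)*(-1 + 1) - 5)) = 5*(-3*(2*(-2)*0 - 5)) = 5*(-3*(0 - 5)) = 5*(-3*(-5)) = 5*15 = 75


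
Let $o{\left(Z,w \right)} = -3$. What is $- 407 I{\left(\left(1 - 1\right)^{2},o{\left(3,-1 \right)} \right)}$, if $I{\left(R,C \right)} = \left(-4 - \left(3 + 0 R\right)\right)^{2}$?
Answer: $-19943$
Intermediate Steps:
$I{\left(R,C \right)} = 49$ ($I{\left(R,C \right)} = \left(-4 + \left(-3 + 0\right)\right)^{2} = \left(-4 - 3\right)^{2} = \left(-7\right)^{2} = 49$)
$- 407 I{\left(\left(1 - 1\right)^{2},o{\left(3,-1 \right)} \right)} = \left(-407\right) 49 = -19943$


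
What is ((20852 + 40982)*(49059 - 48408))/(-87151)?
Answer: -40253934/87151 ≈ -461.89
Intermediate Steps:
((20852 + 40982)*(49059 - 48408))/(-87151) = (61834*651)*(-1/87151) = 40253934*(-1/87151) = -40253934/87151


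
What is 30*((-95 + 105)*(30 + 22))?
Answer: 15600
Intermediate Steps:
30*((-95 + 105)*(30 + 22)) = 30*(10*52) = 30*520 = 15600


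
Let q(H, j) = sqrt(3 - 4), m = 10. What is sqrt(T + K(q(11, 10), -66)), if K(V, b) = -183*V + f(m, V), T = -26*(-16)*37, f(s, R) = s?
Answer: sqrt(15402 - 183*I) ≈ 124.11 - 0.7373*I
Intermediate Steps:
q(H, j) = I (q(H, j) = sqrt(-1) = I)
T = 15392 (T = 416*37 = 15392)
K(V, b) = 10 - 183*V (K(V, b) = -183*V + 10 = 10 - 183*V)
sqrt(T + K(q(11, 10), -66)) = sqrt(15392 + (10 - 183*I)) = sqrt(15402 - 183*I)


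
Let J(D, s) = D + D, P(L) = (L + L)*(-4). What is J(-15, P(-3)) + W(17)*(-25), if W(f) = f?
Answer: -455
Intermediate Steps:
P(L) = -8*L (P(L) = (2*L)*(-4) = -8*L)
J(D, s) = 2*D
J(-15, P(-3)) + W(17)*(-25) = 2*(-15) + 17*(-25) = -30 - 425 = -455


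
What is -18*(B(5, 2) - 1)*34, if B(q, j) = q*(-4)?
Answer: 12852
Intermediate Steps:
B(q, j) = -4*q
-18*(B(5, 2) - 1)*34 = -18*(-4*5 - 1)*34 = -18*(-20 - 1)*34 = -18*(-21)*34 = 378*34 = 12852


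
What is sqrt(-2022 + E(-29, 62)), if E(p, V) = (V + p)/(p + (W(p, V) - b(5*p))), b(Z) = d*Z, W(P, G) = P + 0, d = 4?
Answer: I*sqrt(61216158)/174 ≈ 44.966*I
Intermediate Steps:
W(P, G) = P
b(Z) = 4*Z
E(p, V) = -(V + p)/(18*p) (E(p, V) = (V + p)/(p + (p - 4*5*p)) = (V + p)/(p + (p - 20*p)) = (V + p)/(p - 19*p) = (V + p)/((-18*p)) = (V + p)*(-1/(18*p)) = -(V + p)/(18*p))
sqrt(-2022 + E(-29, 62)) = sqrt(-2022 + (1/18)*(-1*62 - 1*(-29))/(-29)) = sqrt(-2022 + (1/18)*(-1/29)*(-62 + 29)) = sqrt(-2022 + (1/18)*(-1/29)*(-33)) = sqrt(-2022 + 11/174) = sqrt(-351817/174) = I*sqrt(61216158)/174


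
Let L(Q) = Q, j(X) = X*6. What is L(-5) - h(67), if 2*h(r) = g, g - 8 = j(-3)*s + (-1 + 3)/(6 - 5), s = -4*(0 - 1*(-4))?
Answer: -154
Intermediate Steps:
j(X) = 6*X
s = -16 (s = -4*(0 + 4) = -4*4 = -16)
g = 298 (g = 8 + ((6*(-3))*(-16) + (-1 + 3)/(6 - 5)) = 8 + (-18*(-16) + 2/1) = 8 + (288 + 2*1) = 8 + (288 + 2) = 8 + 290 = 298)
h(r) = 149 (h(r) = (1/2)*298 = 149)
L(-5) - h(67) = -5 - 1*149 = -5 - 149 = -154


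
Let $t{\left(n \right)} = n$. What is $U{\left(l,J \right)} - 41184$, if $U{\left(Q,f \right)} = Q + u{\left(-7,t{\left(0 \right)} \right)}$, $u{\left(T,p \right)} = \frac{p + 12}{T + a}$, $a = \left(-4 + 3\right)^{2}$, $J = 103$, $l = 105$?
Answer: $-41081$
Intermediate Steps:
$a = 1$ ($a = \left(-1\right)^{2} = 1$)
$u{\left(T,p \right)} = \frac{12 + p}{1 + T}$ ($u{\left(T,p \right)} = \frac{p + 12}{T + 1} = \frac{12 + p}{1 + T}$)
$U{\left(Q,f \right)} = -2 + Q$ ($U{\left(Q,f \right)} = Q + \frac{12 + 0}{1 - 7} = Q + \frac{1}{-6} \cdot 12 = Q - 2 = -2 + Q$)
$U{\left(l,J \right)} - 41184 = \left(-2 + 105\right) - 41184 = 103 - 41184 = -41081$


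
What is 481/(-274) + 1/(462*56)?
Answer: -6222079/3544464 ≈ -1.7554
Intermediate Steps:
481/(-274) + 1/(462*56) = 481*(-1/274) + (1/462)*(1/56) = -481/274 + 1/25872 = -6222079/3544464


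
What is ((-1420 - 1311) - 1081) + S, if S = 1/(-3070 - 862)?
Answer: -14988785/3932 ≈ -3812.0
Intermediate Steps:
S = -1/3932 (S = 1/(-3932) = -1/3932 ≈ -0.00025432)
((-1420 - 1311) - 1081) + S = ((-1420 - 1311) - 1081) - 1/3932 = (-2731 - 1081) - 1/3932 = -3812 - 1/3932 = -14988785/3932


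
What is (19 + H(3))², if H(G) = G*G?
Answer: 784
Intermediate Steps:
H(G) = G²
(19 + H(3))² = (19 + 3²)² = (19 + 9)² = 28² = 784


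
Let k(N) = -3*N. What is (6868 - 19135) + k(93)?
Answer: -12546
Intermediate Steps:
(6868 - 19135) + k(93) = (6868 - 19135) - 3*93 = -12267 - 279 = -12546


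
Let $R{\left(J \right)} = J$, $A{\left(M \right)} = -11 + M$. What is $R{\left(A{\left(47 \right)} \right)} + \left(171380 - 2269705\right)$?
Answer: $-2098289$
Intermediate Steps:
$R{\left(A{\left(47 \right)} \right)} + \left(171380 - 2269705\right) = \left(-11 + 47\right) + \left(171380 - 2269705\right) = 36 - 2098325 = -2098289$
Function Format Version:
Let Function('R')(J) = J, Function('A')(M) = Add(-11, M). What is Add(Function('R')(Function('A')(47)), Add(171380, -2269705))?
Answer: -2098289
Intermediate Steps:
Add(Function('R')(Function('A')(47)), Add(171380, -2269705)) = Add(Add(-11, 47), Add(171380, -2269705)) = Add(36, -2098325) = -2098289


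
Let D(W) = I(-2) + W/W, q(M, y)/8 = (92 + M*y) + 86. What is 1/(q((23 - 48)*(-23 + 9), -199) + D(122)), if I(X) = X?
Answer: -1/555777 ≈ -1.7993e-6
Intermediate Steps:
q(M, y) = 1424 + 8*M*y (q(M, y) = 8*((92 + M*y) + 86) = 8*(178 + M*y) = 1424 + 8*M*y)
D(W) = -1 (D(W) = -2 + W/W = -2 + 1 = -1)
1/(q((23 - 48)*(-23 + 9), -199) + D(122)) = 1/((1424 + 8*((23 - 48)*(-23 + 9))*(-199)) - 1) = 1/((1424 + 8*(-25*(-14))*(-199)) - 1) = 1/((1424 + 8*350*(-199)) - 1) = 1/((1424 - 557200) - 1) = 1/(-555776 - 1) = 1/(-555777) = -1/555777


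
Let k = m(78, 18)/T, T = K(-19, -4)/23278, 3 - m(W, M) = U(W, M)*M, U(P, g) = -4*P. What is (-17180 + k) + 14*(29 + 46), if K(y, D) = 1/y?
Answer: -2485198688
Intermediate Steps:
m(W, M) = 3 + 4*M*W (m(W, M) = 3 - (-4*W)*M = 3 - (-4)*M*W = 3 + 4*M*W)
T = -1/442282 (T = 1/(-19*23278) = -1/19*1/23278 = -1/442282 ≈ -2.2610e-6)
k = -2485182558 (k = (3 + 4*18*78)/(-1/442282) = (3 + 5616)*(-442282) = 5619*(-442282) = -2485182558)
(-17180 + k) + 14*(29 + 46) = (-17180 - 2485182558) + 14*(29 + 46) = -2485199738 + 14*75 = -2485199738 + 1050 = -2485198688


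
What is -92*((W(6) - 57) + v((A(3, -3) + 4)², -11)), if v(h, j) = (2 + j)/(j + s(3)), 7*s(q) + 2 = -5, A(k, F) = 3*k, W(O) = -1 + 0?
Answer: 5267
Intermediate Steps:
W(O) = -1
s(q) = -1 (s(q) = -2/7 + (⅐)*(-5) = -2/7 - 5/7 = -1)
v(h, j) = (2 + j)/(-1 + j) (v(h, j) = (2 + j)/(j - 1) = (2 + j)/(-1 + j))
-92*((W(6) - 57) + v((A(3, -3) + 4)², -11)) = -92*((-1 - 57) + (2 - 11)/(-1 - 11)) = -92*(-58 - 9/(-12)) = -92*(-58 - 1/12*(-9)) = -92*(-58 + ¾) = -92*(-229/4) = 5267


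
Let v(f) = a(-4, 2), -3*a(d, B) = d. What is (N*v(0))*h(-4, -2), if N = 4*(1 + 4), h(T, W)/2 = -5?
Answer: -800/3 ≈ -266.67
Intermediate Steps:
a(d, B) = -d/3
h(T, W) = -10 (h(T, W) = 2*(-5) = -10)
v(f) = 4/3 (v(f) = -1/3*(-4) = 4/3)
N = 20 (N = 4*5 = 20)
(N*v(0))*h(-4, -2) = (20*(4/3))*(-10) = (80/3)*(-10) = -800/3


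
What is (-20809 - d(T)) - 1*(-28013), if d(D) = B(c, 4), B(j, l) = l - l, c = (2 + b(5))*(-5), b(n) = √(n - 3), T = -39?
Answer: 7204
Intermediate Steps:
b(n) = √(-3 + n)
c = -10 - 5*√2 (c = (2 + √(-3 + 5))*(-5) = (2 + √2)*(-5) = -10 - 5*√2 ≈ -17.071)
B(j, l) = 0
d(D) = 0
(-20809 - d(T)) - 1*(-28013) = (-20809 - 1*0) - 1*(-28013) = (-20809 + 0) + 28013 = -20809 + 28013 = 7204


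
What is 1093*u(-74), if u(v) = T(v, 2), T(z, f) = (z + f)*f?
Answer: -157392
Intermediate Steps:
T(z, f) = f*(f + z) (T(z, f) = (f + z)*f = f*(f + z))
u(v) = 4 + 2*v (u(v) = 2*(2 + v) = 4 + 2*v)
1093*u(-74) = 1093*(4 + 2*(-74)) = 1093*(4 - 148) = 1093*(-144) = -157392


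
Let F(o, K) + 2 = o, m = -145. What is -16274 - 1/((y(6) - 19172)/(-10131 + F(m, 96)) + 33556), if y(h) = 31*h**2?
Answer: -2806505204627/172453312 ≈ -16274.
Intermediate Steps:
F(o, K) = -2 + o
-16274 - 1/((y(6) - 19172)/(-10131 + F(m, 96)) + 33556) = -16274 - 1/((31*6**2 - 19172)/(-10131 + (-2 - 145)) + 33556) = -16274 - 1/((31*36 - 19172)/(-10131 - 147) + 33556) = -16274 - 1/((1116 - 19172)/(-10278) + 33556) = -16274 - 1/(-18056*(-1/10278) + 33556) = -16274 - 1/(9028/5139 + 33556) = -16274 - 1/172453312/5139 = -16274 - 1*5139/172453312 = -16274 - 5139/172453312 = -2806505204627/172453312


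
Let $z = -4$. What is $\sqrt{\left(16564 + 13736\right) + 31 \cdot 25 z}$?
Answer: $40 \sqrt{17} \approx 164.92$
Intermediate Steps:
$\sqrt{\left(16564 + 13736\right) + 31 \cdot 25 z} = \sqrt{\left(16564 + 13736\right) + 31 \cdot 25 \left(-4\right)} = \sqrt{30300 + 775 \left(-4\right)} = \sqrt{30300 - 3100} = \sqrt{27200} = 40 \sqrt{17}$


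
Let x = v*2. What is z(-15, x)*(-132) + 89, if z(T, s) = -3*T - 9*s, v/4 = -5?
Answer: -53371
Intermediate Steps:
v = -20 (v = 4*(-5) = -20)
x = -40 (x = -20*2 = -40)
z(T, s) = -9*s - 3*T
z(-15, x)*(-132) + 89 = (-9*(-40) - 3*(-15))*(-132) + 89 = (360 + 45)*(-132) + 89 = 405*(-132) + 89 = -53460 + 89 = -53371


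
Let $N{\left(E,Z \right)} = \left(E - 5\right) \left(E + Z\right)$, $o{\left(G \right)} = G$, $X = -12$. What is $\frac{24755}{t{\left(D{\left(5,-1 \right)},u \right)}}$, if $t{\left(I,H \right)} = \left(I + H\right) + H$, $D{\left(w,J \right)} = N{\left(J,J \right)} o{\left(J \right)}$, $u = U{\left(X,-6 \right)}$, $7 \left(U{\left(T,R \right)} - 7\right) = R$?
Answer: $\frac{173285}{2} \approx 86643.0$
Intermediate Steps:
$U{\left(T,R \right)} = 7 + \frac{R}{7}$
$N{\left(E,Z \right)} = \left(-5 + E\right) \left(E + Z\right)$
$u = \frac{43}{7}$ ($u = 7 + \frac{1}{7} \left(-6\right) = 7 - \frac{6}{7} = \frac{43}{7} \approx 6.1429$)
$D{\left(w,J \right)} = J \left(- 10 J + 2 J^{2}\right)$ ($D{\left(w,J \right)} = \left(J^{2} - 5 J - 5 J + J J\right) J = \left(J^{2} - 5 J - 5 J + J^{2}\right) J = \left(- 10 J + 2 J^{2}\right) J = J \left(- 10 J + 2 J^{2}\right)$)
$t{\left(I,H \right)} = I + 2 H$ ($t{\left(I,H \right)} = \left(H + I\right) + H = I + 2 H$)
$\frac{24755}{t{\left(D{\left(5,-1 \right)},u \right)}} = \frac{24755}{2 \left(-1\right)^{2} \left(-5 - 1\right) + 2 \cdot \frac{43}{7}} = \frac{24755}{2 \cdot 1 \left(-6\right) + \frac{86}{7}} = \frac{24755}{-12 + \frac{86}{7}} = \frac{24755}{\frac{2}{7}} = 24755 \cdot \frac{7}{2} = \frac{173285}{2}$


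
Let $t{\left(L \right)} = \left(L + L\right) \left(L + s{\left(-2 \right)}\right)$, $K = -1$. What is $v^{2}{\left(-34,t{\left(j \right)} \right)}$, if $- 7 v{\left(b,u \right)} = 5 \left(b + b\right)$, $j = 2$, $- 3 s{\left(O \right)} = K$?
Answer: $\frac{115600}{49} \approx 2359.2$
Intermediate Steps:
$s{\left(O \right)} = \frac{1}{3}$ ($s{\left(O \right)} = \left(- \frac{1}{3}\right) \left(-1\right) = \frac{1}{3}$)
$t{\left(L \right)} = 2 L \left(\frac{1}{3} + L\right)$ ($t{\left(L \right)} = \left(L + L\right) \left(L + \frac{1}{3}\right) = 2 L \left(\frac{1}{3} + L\right)$)
$v{\left(b,u \right)} = - \frac{10 b}{7}$ ($v{\left(b,u \right)} = - \frac{5 \left(b + b\right)}{7} = - \frac{5 \cdot 2 b}{7} = - \frac{10 b}{7}$)
$v^{2}{\left(-34,t{\left(j \right)} \right)} = \left(\left(- \frac{10}{7}\right) \left(-34\right)\right)^{2} = \left(\frac{340}{7}\right)^{2} = \frac{115600}{49}$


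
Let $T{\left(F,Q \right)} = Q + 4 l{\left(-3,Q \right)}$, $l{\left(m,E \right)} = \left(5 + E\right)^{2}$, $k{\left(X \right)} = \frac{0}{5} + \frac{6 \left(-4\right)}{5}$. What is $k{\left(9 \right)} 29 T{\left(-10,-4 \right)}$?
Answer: $0$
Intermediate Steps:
$k{\left(X \right)} = - \frac{24}{5}$ ($k{\left(X \right)} = 0 \cdot \frac{1}{5} - \frac{24}{5} = 0 - \frac{24}{5} = - \frac{24}{5}$)
$T{\left(F,Q \right)} = Q + 4 \left(5 + Q\right)^{2}$
$k{\left(9 \right)} 29 T{\left(-10,-4 \right)} = \left(- \frac{24}{5}\right) 29 \left(-4 + 4 \left(5 - 4\right)^{2}\right) = - \frac{696 \left(-4 + 4 \cdot 1^{2}\right)}{5} = - \frac{696 \left(-4 + 4 \cdot 1\right)}{5} = - \frac{696 \left(-4 + 4\right)}{5} = \left(- \frac{696}{5}\right) 0 = 0$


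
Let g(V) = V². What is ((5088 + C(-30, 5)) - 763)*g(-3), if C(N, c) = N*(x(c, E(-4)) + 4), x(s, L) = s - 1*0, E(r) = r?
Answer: 36495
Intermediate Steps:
x(s, L) = s (x(s, L) = s + 0 = s)
C(N, c) = N*(4 + c) (C(N, c) = N*(c + 4) = N*(4 + c))
((5088 + C(-30, 5)) - 763)*g(-3) = ((5088 - 30*(4 + 5)) - 763)*(-3)² = ((5088 - 30*9) - 763)*9 = ((5088 - 270) - 763)*9 = (4818 - 763)*9 = 4055*9 = 36495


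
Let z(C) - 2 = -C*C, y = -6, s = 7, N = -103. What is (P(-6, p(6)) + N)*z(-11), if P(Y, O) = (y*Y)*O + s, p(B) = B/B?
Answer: 7140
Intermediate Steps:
p(B) = 1
z(C) = 2 - C**2 (z(C) = 2 - C*C = 2 - C**2)
P(Y, O) = 7 - 6*O*Y (P(Y, O) = (-6*Y)*O + 7 = -6*O*Y + 7 = 7 - 6*O*Y)
(P(-6, p(6)) + N)*z(-11) = ((7 - 6*1*(-6)) - 103)*(2 - 1*(-11)**2) = ((7 + 36) - 103)*(2 - 1*121) = (43 - 103)*(2 - 121) = -60*(-119) = 7140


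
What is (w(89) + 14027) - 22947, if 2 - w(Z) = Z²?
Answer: -16839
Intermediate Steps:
w(Z) = 2 - Z²
(w(89) + 14027) - 22947 = ((2 - 1*89²) + 14027) - 22947 = ((2 - 1*7921) + 14027) - 22947 = ((2 - 7921) + 14027) - 22947 = (-7919 + 14027) - 22947 = 6108 - 22947 = -16839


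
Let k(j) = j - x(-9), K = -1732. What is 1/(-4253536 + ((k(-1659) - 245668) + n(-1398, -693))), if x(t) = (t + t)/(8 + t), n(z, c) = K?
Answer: -1/4502613 ≈ -2.2209e-7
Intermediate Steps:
n(z, c) = -1732
x(t) = 2*t/(8 + t) (x(t) = (2*t)/(8 + t) = 2*t/(8 + t))
k(j) = -18 + j (k(j) = j - 2*(-9)/(8 - 9) = j - 2*(-9)/(-1) = j - 2*(-9)*(-1) = j - 1*18 = j - 18 = -18 + j)
1/(-4253536 + ((k(-1659) - 245668) + n(-1398, -693))) = 1/(-4253536 + (((-18 - 1659) - 245668) - 1732)) = 1/(-4253536 + ((-1677 - 245668) - 1732)) = 1/(-4253536 + (-247345 - 1732)) = 1/(-4253536 - 249077) = 1/(-4502613) = -1/4502613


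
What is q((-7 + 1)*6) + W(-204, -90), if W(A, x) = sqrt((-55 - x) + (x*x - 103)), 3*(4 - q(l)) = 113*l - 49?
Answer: 4129/3 + 4*sqrt(502) ≈ 1466.0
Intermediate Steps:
q(l) = 61/3 - 113*l/3 (q(l) = 4 - (113*l - 49)/3 = 4 - (-49 + 113*l)/3 = 4 + (49/3 - 113*l/3) = 61/3 - 113*l/3)
W(A, x) = sqrt(-158 + x**2 - x) (W(A, x) = sqrt((-55 - x) + (x**2 - 103)) = sqrt((-55 - x) + (-103 + x**2)) = sqrt(-158 + x**2 - x))
q((-7 + 1)*6) + W(-204, -90) = (61/3 - 113*(-7 + 1)*6/3) + sqrt(-158 + (-90)**2 - 1*(-90)) = (61/3 - (-226)*6) + sqrt(-158 + 8100 + 90) = (61/3 - 113/3*(-36)) + sqrt(8032) = (61/3 + 1356) + 4*sqrt(502) = 4129/3 + 4*sqrt(502)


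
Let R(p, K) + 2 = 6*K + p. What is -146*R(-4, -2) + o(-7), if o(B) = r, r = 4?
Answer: 2632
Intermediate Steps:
o(B) = 4
R(p, K) = -2 + p + 6*K (R(p, K) = -2 + (6*K + p) = -2 + (p + 6*K) = -2 + p + 6*K)
-146*R(-4, -2) + o(-7) = -146*(-2 - 4 + 6*(-2)) + 4 = -146*(-2 - 4 - 12) + 4 = -146*(-18) + 4 = 2628 + 4 = 2632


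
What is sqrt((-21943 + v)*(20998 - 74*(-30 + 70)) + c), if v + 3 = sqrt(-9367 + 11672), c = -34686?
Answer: sqrt(-395896634 + 18038*sqrt(2305)) ≈ 19875.0*I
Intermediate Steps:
v = -3 + sqrt(2305) (v = -3 + sqrt(-9367 + 11672) = -3 + sqrt(2305) ≈ 45.010)
sqrt((-21943 + v)*(20998 - 74*(-30 + 70)) + c) = sqrt((-21943 + (-3 + sqrt(2305)))*(20998 - 74*(-30 + 70)) - 34686) = sqrt((-21946 + sqrt(2305))*(20998 - 74*40) - 34686) = sqrt((-21946 + sqrt(2305))*(20998 - 2960) - 34686) = sqrt((-21946 + sqrt(2305))*18038 - 34686) = sqrt((-395861948 + 18038*sqrt(2305)) - 34686) = sqrt(-395896634 + 18038*sqrt(2305))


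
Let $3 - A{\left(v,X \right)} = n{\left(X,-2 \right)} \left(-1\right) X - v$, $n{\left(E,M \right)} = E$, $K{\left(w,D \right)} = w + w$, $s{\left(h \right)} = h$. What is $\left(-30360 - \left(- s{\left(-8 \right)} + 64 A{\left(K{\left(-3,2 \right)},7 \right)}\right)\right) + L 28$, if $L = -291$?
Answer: $-41460$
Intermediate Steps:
$K{\left(w,D \right)} = 2 w$
$A{\left(v,X \right)} = 3 + v + X^{2}$ ($A{\left(v,X \right)} = 3 - \left(X \left(-1\right) X - v\right) = 3 - \left(- X X - v\right) = 3 - \left(- X^{2} - v\right) = 3 - \left(- v - X^{2}\right) = 3 + \left(v + X^{2}\right) = 3 + v + X^{2}$)
$\left(-30360 - \left(- s{\left(-8 \right)} + 64 A{\left(K{\left(-3,2 \right)},7 \right)}\right)\right) + L 28 = \left(-30360 - \left(8 + 64 \left(3 + 2 \left(-3\right) + 7^{2}\right)\right)\right) - 8148 = \left(-30360 - \left(8 + 64 \left(3 - 6 + 49\right)\right)\right) - 8148 = \left(-30360 - 2952\right) - 8148 = -33312 - 8148 = -41460$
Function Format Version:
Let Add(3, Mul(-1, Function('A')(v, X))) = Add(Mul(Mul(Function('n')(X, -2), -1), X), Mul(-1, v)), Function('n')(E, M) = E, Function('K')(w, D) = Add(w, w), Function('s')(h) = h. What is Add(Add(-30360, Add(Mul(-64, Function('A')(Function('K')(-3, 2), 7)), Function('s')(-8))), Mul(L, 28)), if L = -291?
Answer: -41460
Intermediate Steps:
Function('K')(w, D) = Mul(2, w)
Function('A')(v, X) = Add(3, v, Pow(X, 2)) (Function('A')(v, X) = Add(3, Mul(-1, Add(Mul(Mul(X, -1), X), Mul(-1, v)))) = Add(3, Mul(-1, Add(Mul(Mul(-1, X), X), Mul(-1, v)))) = Add(3, Mul(-1, Add(Mul(-1, Pow(X, 2)), Mul(-1, v)))) = Add(3, Mul(-1, Add(Mul(-1, v), Mul(-1, Pow(X, 2))))) = Add(3, Add(v, Pow(X, 2))) = Add(3, v, Pow(X, 2)))
Add(Add(-30360, Add(Mul(-64, Function('A')(Function('K')(-3, 2), 7)), Function('s')(-8))), Mul(L, 28)) = Add(Add(-30360, Add(Mul(-64, Add(3, Mul(2, -3), Pow(7, 2))), -8)), Mul(-291, 28)) = Add(Add(-30360, Add(Mul(-64, Add(3, -6, 49)), -8)), -8148) = Add(Add(-30360, Add(Mul(-64, 46), -8)), -8148) = Add(Add(-30360, Add(-2944, -8)), -8148) = Add(Add(-30360, -2952), -8148) = Add(-33312, -8148) = -41460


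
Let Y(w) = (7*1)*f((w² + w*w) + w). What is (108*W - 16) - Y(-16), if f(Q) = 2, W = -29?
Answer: -3162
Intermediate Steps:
Y(w) = 14 (Y(w) = (7*1)*2 = 7*2 = 14)
(108*W - 16) - Y(-16) = (108*(-29) - 16) - 1*14 = (-3132 - 16) - 14 = -3148 - 14 = -3162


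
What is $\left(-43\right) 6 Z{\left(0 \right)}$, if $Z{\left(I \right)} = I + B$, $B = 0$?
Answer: $0$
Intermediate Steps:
$Z{\left(I \right)} = I$ ($Z{\left(I \right)} = I + 0 = I$)
$\left(-43\right) 6 Z{\left(0 \right)} = \left(-43\right) 6 \cdot 0 = \left(-258\right) 0 = 0$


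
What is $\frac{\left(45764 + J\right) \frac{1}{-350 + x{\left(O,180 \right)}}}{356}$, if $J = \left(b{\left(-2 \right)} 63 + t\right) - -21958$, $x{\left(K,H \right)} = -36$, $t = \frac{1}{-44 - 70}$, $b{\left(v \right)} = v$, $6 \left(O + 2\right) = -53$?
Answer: $- \frac{7705943}{15665424} \approx -0.49191$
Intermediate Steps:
$O = - \frac{65}{6}$ ($O = -2 + \frac{1}{6} \left(-53\right) = -2 - \frac{53}{6} = - \frac{65}{6} \approx -10.833$)
$t = - \frac{1}{114}$ ($t = \frac{1}{-114} = - \frac{1}{114} \approx -0.0087719$)
$J = \frac{2488847}{114}$ ($J = \left(\left(-2\right) 63 - \frac{1}{114}\right) - -21958 = \left(-126 - \frac{1}{114}\right) + 21958 = - \frac{14365}{114} + 21958 = \frac{2488847}{114} \approx 21832.0$)
$\frac{\left(45764 + J\right) \frac{1}{-350 + x{\left(O,180 \right)}}}{356} = \frac{\left(45764 + \frac{2488847}{114}\right) \frac{1}{-350 - 36}}{356} = \frac{7705943}{114 \left(-386\right)} \frac{1}{356} = \frac{7705943}{114} \left(- \frac{1}{386}\right) \frac{1}{356} = \left(- \frac{7705943}{44004}\right) \frac{1}{356} = - \frac{7705943}{15665424}$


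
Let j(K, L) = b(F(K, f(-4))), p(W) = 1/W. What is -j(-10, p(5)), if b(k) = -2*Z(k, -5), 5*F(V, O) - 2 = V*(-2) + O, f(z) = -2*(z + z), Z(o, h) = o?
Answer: 76/5 ≈ 15.200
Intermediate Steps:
f(z) = -4*z
F(V, O) = 2/5 - 2*V/5 + O/5 (F(V, O) = 2/5 + (V*(-2) + O)/5 = 2/5 + (-2*V + O)/5 = 2/5 + (O - 2*V)/5 = 2/5 + (-2*V/5 + O/5) = 2/5 - 2*V/5 + O/5)
b(k) = -2*k
j(K, L) = -36/5 + 4*K/5 (j(K, L) = -2*(2/5 - 2*K/5 + (-4*(-4))/5) = -2*(2/5 - 2*K/5 + (1/5)*16) = -2*(2/5 - 2*K/5 + 16/5) = -2*(18/5 - 2*K/5) = -36/5 + 4*K/5)
-j(-10, p(5)) = -(-36/5 + (4/5)*(-10)) = -(-36/5 - 8) = -1*(-76/5) = 76/5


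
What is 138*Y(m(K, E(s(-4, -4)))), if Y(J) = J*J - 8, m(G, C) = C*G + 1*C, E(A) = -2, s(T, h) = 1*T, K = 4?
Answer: 12696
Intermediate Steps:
s(T, h) = T
m(G, C) = C + C*G (m(G, C) = C*G + C = C + C*G)
Y(J) = -8 + J**2 (Y(J) = J**2 - 8 = -8 + J**2)
138*Y(m(K, E(s(-4, -4)))) = 138*(-8 + (-2*(1 + 4))**2) = 138*(-8 + (-2*5)**2) = 138*(-8 + (-10)**2) = 138*(-8 + 100) = 138*92 = 12696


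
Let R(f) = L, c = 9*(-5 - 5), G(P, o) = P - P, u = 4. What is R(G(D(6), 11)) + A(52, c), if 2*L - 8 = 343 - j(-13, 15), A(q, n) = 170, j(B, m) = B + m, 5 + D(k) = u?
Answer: 689/2 ≈ 344.50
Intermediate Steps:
D(k) = -1 (D(k) = -5 + 4 = -1)
G(P, o) = 0
c = -90 (c = 9*(-10) = -90)
L = 349/2 (L = 4 + (343 - (-13 + 15))/2 = 4 + (343 - 1*2)/2 = 4 + (343 - 2)/2 = 4 + (½)*341 = 4 + 341/2 = 349/2 ≈ 174.50)
R(f) = 349/2
R(G(D(6), 11)) + A(52, c) = 349/2 + 170 = 689/2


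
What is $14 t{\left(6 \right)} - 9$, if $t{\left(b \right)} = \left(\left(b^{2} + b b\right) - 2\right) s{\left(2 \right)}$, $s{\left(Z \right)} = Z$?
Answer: $1951$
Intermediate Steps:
$t{\left(b \right)} = -4 + 4 b^{2}$ ($t{\left(b \right)} = \left(\left(b^{2} + b b\right) - 2\right) 2 = \left(\left(b^{2} + b^{2}\right) - 2\right) 2 = \left(2 b^{2} - 2\right) 2 = \left(-2 + 2 b^{2}\right) 2 = -4 + 4 b^{2}$)
$14 t{\left(6 \right)} - 9 = 14 \left(-4 + 4 \cdot 6^{2}\right) - 9 = 14 \left(-4 + 4 \cdot 36\right) - 9 = 14 \left(-4 + 144\right) - 9 = 14 \cdot 140 - 9 = 1960 - 9 = 1951$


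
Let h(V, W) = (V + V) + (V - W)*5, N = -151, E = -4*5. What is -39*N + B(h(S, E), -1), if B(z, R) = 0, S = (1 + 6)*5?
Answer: 5889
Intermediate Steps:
E = -20
S = 35 (S = 7*5 = 35)
h(V, W) = -5*W + 7*V (h(V, W) = 2*V + (-5*W + 5*V) = -5*W + 7*V)
-39*N + B(h(S, E), -1) = -39*(-151) + 0 = 5889 + 0 = 5889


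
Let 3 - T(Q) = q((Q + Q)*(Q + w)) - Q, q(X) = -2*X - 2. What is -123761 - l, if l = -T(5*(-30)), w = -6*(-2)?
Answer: -41106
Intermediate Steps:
w = 12
q(X) = -2 - 2*X
T(Q) = 5 + Q + 4*Q*(12 + Q) (T(Q) = 3 - ((-2 - 2*(Q + Q)*(Q + 12)) - Q) = 3 - ((-2 - 2*2*Q*(12 + Q)) - Q) = 3 - ((-2 - 4*Q*(12 + Q)) - Q) = 3 - (-2 - Q - 4*Q*(12 + Q)) = 3 + (2 + Q + 4*Q*(12 + Q)) = 5 + Q + 4*Q*(12 + Q))
l = -82655 (l = -(5 + 5*(-30) + 4*(5*(-30))*(12 + 5*(-30))) = -(5 - 150 + 4*(-150)*(12 - 150)) = -(5 - 150 + 4*(-150)*(-138)) = -(5 - 150 + 82800) = -1*82655 = -82655)
-123761 - l = -123761 - 1*(-82655) = -123761 + 82655 = -41106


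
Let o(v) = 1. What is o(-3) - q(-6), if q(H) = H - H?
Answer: 1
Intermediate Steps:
q(H) = 0
o(-3) - q(-6) = 1 - 1*0 = 1 + 0 = 1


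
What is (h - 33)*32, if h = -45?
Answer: -2496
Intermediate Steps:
(h - 33)*32 = (-45 - 33)*32 = -78*32 = -2496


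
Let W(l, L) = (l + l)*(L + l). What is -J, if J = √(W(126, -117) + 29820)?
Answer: -2*√8022 ≈ -179.13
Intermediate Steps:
W(l, L) = 2*l*(L + l) (W(l, L) = (2*l)*(L + l) = 2*l*(L + l))
J = 2*√8022 (J = √(2*126*(-117 + 126) + 29820) = √(2*126*9 + 29820) = √(2268 + 29820) = √32088 = 2*√8022 ≈ 179.13)
-J = -2*√8022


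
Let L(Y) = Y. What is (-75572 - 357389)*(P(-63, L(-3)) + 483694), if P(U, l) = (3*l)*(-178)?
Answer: -210114241456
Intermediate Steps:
P(U, l) = -534*l
(-75572 - 357389)*(P(-63, L(-3)) + 483694) = (-75572 - 357389)*(-534*(-3) + 483694) = -432961*(1602 + 483694) = -432961*485296 = -210114241456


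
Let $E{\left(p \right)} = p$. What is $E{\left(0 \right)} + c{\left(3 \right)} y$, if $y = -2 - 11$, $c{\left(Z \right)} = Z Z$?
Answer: $-117$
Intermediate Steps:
$c{\left(Z \right)} = Z^{2}$
$y = -13$
$E{\left(0 \right)} + c{\left(3 \right)} y = 0 + 3^{2} \left(-13\right) = 0 + 9 \left(-13\right) = 0 - 117 = -117$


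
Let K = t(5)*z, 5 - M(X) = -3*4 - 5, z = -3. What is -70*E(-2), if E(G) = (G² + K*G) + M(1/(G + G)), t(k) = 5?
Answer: -3920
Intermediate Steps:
M(X) = 22 (M(X) = 5 - (-3*4 - 5) = 5 - (-12 - 5) = 5 - 1*(-17) = 5 + 17 = 22)
K = -15 (K = 5*(-3) = -15)
E(G) = 22 + G² - 15*G (E(G) = (G² - 15*G) + 22 = 22 + G² - 15*G)
-70*E(-2) = -70*(22 + (-2)² - 15*(-2)) = -70*(22 + 4 + 30) = -70*56 = -3920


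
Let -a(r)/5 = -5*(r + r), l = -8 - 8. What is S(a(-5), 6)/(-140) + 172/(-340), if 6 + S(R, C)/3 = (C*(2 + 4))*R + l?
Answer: 229459/1190 ≈ 192.82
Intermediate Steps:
l = -16
a(r) = 50*r (a(r) = -(-25)*(r + r) = -(-25)*2*r = -(-50)*r = 50*r)
S(R, C) = -66 + 18*C*R (S(R, C) = -18 + 3*((C*(2 + 4))*R - 16) = -18 + 3*((C*6)*R - 16) = -18 + 3*((6*C)*R - 16) = -18 + 3*(6*C*R - 16) = -18 + 3*(-16 + 6*C*R) = -18 + (-48 + 18*C*R) = -66 + 18*C*R)
S(a(-5), 6)/(-140) + 172/(-340) = (-66 + 18*6*(50*(-5)))/(-140) + 172/(-340) = (-66 + 18*6*(-250))*(-1/140) + 172*(-1/340) = (-66 - 27000)*(-1/140) - 43/85 = -27066*(-1/140) - 43/85 = 13533/70 - 43/85 = 229459/1190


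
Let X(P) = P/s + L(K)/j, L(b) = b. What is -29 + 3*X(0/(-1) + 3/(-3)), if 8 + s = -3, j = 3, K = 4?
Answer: -272/11 ≈ -24.727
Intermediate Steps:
s = -11 (s = -8 - 3 = -11)
X(P) = 4/3 - P/11 (X(P) = P/(-11) + 4/3 = P*(-1/11) + 4*(1/3) = -P/11 + 4/3 = 4/3 - P/11)
-29 + 3*X(0/(-1) + 3/(-3)) = -29 + 3*(4/3 - (0/(-1) + 3/(-3))/11) = -29 + 3*(4/3 - (0*(-1) + 3*(-1/3))/11) = -29 + 3*(4/3 - (0 - 1)/11) = -29 + 3*(4/3 - 1/11*(-1)) = -29 + 3*(4/3 + 1/11) = -29 + 3*(47/33) = -29 + 47/11 = -272/11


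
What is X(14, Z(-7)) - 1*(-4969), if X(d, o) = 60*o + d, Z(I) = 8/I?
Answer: 34401/7 ≈ 4914.4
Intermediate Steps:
X(d, o) = d + 60*o
X(14, Z(-7)) - 1*(-4969) = (14 + 60*(8/(-7))) - 1*(-4969) = (14 + 60*(8*(-1/7))) + 4969 = (14 + 60*(-8/7)) + 4969 = (14 - 480/7) + 4969 = -382/7 + 4969 = 34401/7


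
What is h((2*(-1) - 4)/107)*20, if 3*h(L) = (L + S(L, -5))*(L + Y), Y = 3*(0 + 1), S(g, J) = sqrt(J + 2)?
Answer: -12600/11449 + 2100*I*sqrt(3)/107 ≈ -1.1005 + 33.994*I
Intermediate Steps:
S(g, J) = sqrt(2 + J)
Y = 3 (Y = 3*1 = 3)
h(L) = (3 + L)*(L + I*sqrt(3))/3 (h(L) = ((L + sqrt(2 - 5))*(L + 3))/3 = ((L + sqrt(-3))*(3 + L))/3 = ((L + I*sqrt(3))*(3 + L))/3 = ((3 + L)*(L + I*sqrt(3)))/3 = (3 + L)*(L + I*sqrt(3))/3)
h((2*(-1) - 4)/107)*20 = ((2*(-1) - 4)/107 + ((2*(-1) - 4)/107)**2/3 + I*sqrt(3) + I*((2*(-1) - 4)/107)*sqrt(3)/3)*20 = ((-2 - 4)*(1/107) + ((-2 - 4)*(1/107))**2/3 + I*sqrt(3) + I*((-2 - 4)*(1/107))*sqrt(3)/3)*20 = (-6*1/107 + (-6*1/107)**2/3 + I*sqrt(3) + I*(-6*1/107)*sqrt(3)/3)*20 = (-6/107 + (-6/107)**2/3 + I*sqrt(3) + (1/3)*I*(-6/107)*sqrt(3))*20 = (-6/107 + (1/3)*(36/11449) + I*sqrt(3) - 2*I*sqrt(3)/107)*20 = (-6/107 + 12/11449 + I*sqrt(3) - 2*I*sqrt(3)/107)*20 = (-630/11449 + 105*I*sqrt(3)/107)*20 = -12600/11449 + 2100*I*sqrt(3)/107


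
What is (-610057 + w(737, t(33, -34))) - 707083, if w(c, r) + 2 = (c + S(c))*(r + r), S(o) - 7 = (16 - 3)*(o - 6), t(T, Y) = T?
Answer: -640840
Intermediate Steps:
S(o) = -71 + 13*o (S(o) = 7 + (16 - 3)*(o - 6) = 7 + 13*(-6 + o) = 7 + (-78 + 13*o) = -71 + 13*o)
w(c, r) = -2 + 2*r*(-71 + 14*c) (w(c, r) = -2 + (c + (-71 + 13*c))*(r + r) = -2 + (-71 + 14*c)*(2*r) = -2 + 2*r*(-71 + 14*c))
(-610057 + w(737, t(33, -34))) - 707083 = (-610057 + (-2 - 142*33 + 28*737*33)) - 707083 = (-610057 + (-2 - 4686 + 680988)) - 707083 = (-610057 + 676300) - 707083 = 66243 - 707083 = -640840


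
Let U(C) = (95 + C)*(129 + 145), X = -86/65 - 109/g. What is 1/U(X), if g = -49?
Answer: 3185/83692204 ≈ 3.8056e-5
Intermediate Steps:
X = 2871/3185 (X = -86/65 - 109/(-49) = -86*1/65 - 109*(-1/49) = -86/65 + 109/49 = 2871/3185 ≈ 0.90141)
U(C) = 26030 + 274*C (U(C) = (95 + C)*274 = 26030 + 274*C)
1/U(X) = 1/(26030 + 274*(2871/3185)) = 1/(26030 + 786654/3185) = 1/(83692204/3185) = 3185/83692204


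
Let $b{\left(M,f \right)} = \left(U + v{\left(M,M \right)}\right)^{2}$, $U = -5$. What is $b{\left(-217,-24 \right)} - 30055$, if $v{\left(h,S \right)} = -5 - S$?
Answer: $12794$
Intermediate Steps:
$b{\left(M,f \right)} = \left(-10 - M\right)^{2}$ ($b{\left(M,f \right)} = \left(-5 - \left(5 + M\right)\right)^{2} = \left(-10 - M\right)^{2}$)
$b{\left(-217,-24 \right)} - 30055 = \left(10 - 217\right)^{2} - 30055 = \left(-207\right)^{2} - 30055 = 42849 - 30055 = 12794$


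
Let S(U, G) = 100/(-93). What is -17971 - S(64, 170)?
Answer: -1671203/93 ≈ -17970.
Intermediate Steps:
S(U, G) = -100/93 (S(U, G) = 100*(-1/93) = -100/93)
-17971 - S(64, 170) = -17971 - 1*(-100/93) = -17971 + 100/93 = -1671203/93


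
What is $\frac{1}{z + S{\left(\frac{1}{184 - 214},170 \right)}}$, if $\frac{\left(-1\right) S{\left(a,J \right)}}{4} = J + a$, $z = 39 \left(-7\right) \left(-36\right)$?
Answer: $\frac{15}{137222} \approx 0.00010931$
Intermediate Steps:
$z = 9828$ ($z = \left(-273\right) \left(-36\right) = 9828$)
$S{\left(a,J \right)} = - 4 J - 4 a$ ($S{\left(a,J \right)} = - 4 \left(J + a\right) = - 4 J - 4 a$)
$\frac{1}{z + S{\left(\frac{1}{184 - 214},170 \right)}} = \frac{1}{9828 - \left(680 + \frac{4}{184 - 214}\right)} = \frac{1}{9828 - \left(680 + \frac{4}{-30}\right)} = \frac{1}{9828 - \frac{10198}{15}} = \frac{1}{\frac{137222}{15}} = \frac{15}{137222}$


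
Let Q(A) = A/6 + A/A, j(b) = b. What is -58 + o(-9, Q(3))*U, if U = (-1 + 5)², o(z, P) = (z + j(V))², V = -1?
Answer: 1542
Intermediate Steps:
Q(A) = 1 + A/6 (Q(A) = A*(⅙) + 1 = A/6 + 1 = 1 + A/6)
o(z, P) = (-1 + z)² (o(z, P) = (z - 1)² = (-1 + z)²)
U = 16 (U = 4² = 16)
-58 + o(-9, Q(3))*U = -58 + (-1 - 9)²*16 = -58 + (-10)²*16 = -58 + 100*16 = -58 + 1600 = 1542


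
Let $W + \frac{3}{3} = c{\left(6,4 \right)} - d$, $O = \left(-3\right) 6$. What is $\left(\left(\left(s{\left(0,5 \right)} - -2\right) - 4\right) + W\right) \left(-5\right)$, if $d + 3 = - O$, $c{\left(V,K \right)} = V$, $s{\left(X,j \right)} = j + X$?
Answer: $35$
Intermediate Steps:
$s{\left(X,j \right)} = X + j$
$O = -18$
$d = 15$ ($d = -3 - -18 = -3 + 18 = 15$)
$W = -10$ ($W = -1 + \left(6 - 15\right) = -1 - 9 = -10$)
$\left(\left(\left(s{\left(0,5 \right)} - -2\right) - 4\right) + W\right) \left(-5\right) = \left(\left(\left(\left(0 + 5\right) - -2\right) - 4\right) - 10\right) \left(-5\right) = \left(\left(\left(5 + 2\right) - 4\right) - 10\right) \left(-5\right) = \left(\left(7 - 4\right) - 10\right) \left(-5\right) = \left(3 - 10\right) \left(-5\right) = \left(-7\right) \left(-5\right) = 35$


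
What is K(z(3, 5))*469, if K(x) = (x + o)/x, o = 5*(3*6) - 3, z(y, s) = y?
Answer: 14070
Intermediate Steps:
o = 87 (o = 5*18 - 3 = 90 - 3 = 87)
K(x) = (87 + x)/x (K(x) = (x + 87)/x = (87 + x)/x)
K(z(3, 5))*469 = ((87 + 3)/3)*469 = ((⅓)*90)*469 = 30*469 = 14070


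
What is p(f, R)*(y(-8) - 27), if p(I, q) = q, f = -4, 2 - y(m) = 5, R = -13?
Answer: 390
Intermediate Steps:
y(m) = -3 (y(m) = 2 - 1*5 = 2 - 5 = -3)
p(f, R)*(y(-8) - 27) = -13*(-3 - 27) = -13*(-30) = 390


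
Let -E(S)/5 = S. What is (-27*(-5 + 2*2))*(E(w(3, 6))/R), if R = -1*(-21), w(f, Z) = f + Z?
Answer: -405/7 ≈ -57.857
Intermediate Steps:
w(f, Z) = Z + f
E(S) = -5*S
R = 21
(-27*(-5 + 2*2))*(E(w(3, 6))/R) = (-27*(-5 + 2*2))*(-5*(6 + 3)/21) = (-27*(-5 + 4))*(-5*9*(1/21)) = (-27*(-1))*(-45*1/21) = 27*(-15/7) = -405/7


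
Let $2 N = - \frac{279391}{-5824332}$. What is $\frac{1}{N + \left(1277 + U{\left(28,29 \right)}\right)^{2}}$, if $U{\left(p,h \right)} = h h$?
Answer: $\frac{11648664}{52255021684927} \approx 2.2292 \cdot 10^{-7}$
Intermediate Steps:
$U{\left(p,h \right)} = h^{2}$
$N = \frac{279391}{11648664}$ ($N = \frac{\left(-279391\right) \frac{1}{-5824332}}{2} = \frac{\left(-279391\right) \left(- \frac{1}{5824332}\right)}{2} = \frac{1}{2} \cdot \frac{279391}{5824332} = \frac{279391}{11648664} \approx 0.023985$)
$\frac{1}{N + \left(1277 + U{\left(28,29 \right)}\right)^{2}} = \frac{1}{\frac{279391}{11648664} + \left(1277 + 29^{2}\right)^{2}} = \frac{1}{\frac{279391}{11648664} + \left(1277 + 841\right)^{2}} = \frac{1}{\frac{279391}{11648664} + 2118^{2}} = \frac{1}{\frac{279391}{11648664} + 4485924} = \frac{1}{\frac{52255021684927}{11648664}} = \frac{11648664}{52255021684927}$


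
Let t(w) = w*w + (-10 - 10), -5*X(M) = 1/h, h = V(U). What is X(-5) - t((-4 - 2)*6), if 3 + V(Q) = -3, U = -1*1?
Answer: -38279/30 ≈ -1276.0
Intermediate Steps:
U = -1
V(Q) = -6 (V(Q) = -3 - 3 = -6)
h = -6
X(M) = 1/30 (X(M) = -⅕/(-6) = -⅕*(-⅙) = 1/30)
t(w) = -20 + w² (t(w) = w² - 20 = -20 + w²)
X(-5) - t((-4 - 2)*6) = 1/30 - (-20 + ((-4 - 2)*6)²) = 1/30 - (-20 + (-6*6)²) = 1/30 - (-20 + (-36)²) = 1/30 - (-20 + 1296) = 1/30 - 1*1276 = 1/30 - 1276 = -38279/30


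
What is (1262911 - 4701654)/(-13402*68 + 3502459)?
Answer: -202279/152419 ≈ -1.3271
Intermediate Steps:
(1262911 - 4701654)/(-13402*68 + 3502459) = -3438743/(-911336 + 3502459) = -3438743/2591123 = -3438743*1/2591123 = -202279/152419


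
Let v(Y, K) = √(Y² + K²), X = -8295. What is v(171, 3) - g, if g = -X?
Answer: -8295 + 15*√130 ≈ -8124.0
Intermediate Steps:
v(Y, K) = √(K² + Y²)
g = 8295 (g = -1*(-8295) = 8295)
v(171, 3) - g = √(3² + 171²) - 1*8295 = √(9 + 29241) - 8295 = √29250 - 8295 = 15*√130 - 8295 = -8295 + 15*√130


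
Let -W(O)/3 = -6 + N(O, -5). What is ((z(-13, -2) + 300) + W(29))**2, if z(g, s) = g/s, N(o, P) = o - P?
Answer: 198025/4 ≈ 49506.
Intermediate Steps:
W(O) = 3 - 3*O (W(O) = -3*(-6 + (O - 1*(-5))) = -3*(-6 + (O + 5)) = -3*(-6 + (5 + O)) = -3*(-1 + O) = 3 - 3*O)
((z(-13, -2) + 300) + W(29))**2 = ((-13/(-2) + 300) + (3 - 3*29))**2 = ((-13*(-1/2) + 300) + (3 - 87))**2 = ((13/2 + 300) - 84)**2 = (613/2 - 84)**2 = (445/2)**2 = 198025/4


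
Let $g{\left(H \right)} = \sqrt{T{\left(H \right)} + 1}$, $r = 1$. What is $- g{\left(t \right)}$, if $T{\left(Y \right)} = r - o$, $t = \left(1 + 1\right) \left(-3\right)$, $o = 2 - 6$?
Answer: $- \sqrt{6} \approx -2.4495$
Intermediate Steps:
$o = -4$ ($o = 2 - 6 = -4$)
$t = -6$ ($t = 2 \left(-3\right) = -6$)
$T{\left(Y \right)} = 5$ ($T{\left(Y \right)} = 1 - -4 = 1 + 4 = 5$)
$g{\left(H \right)} = \sqrt{6}$ ($g{\left(H \right)} = \sqrt{5 + 1} = \sqrt{6}$)
$- g{\left(t \right)} = - \sqrt{6}$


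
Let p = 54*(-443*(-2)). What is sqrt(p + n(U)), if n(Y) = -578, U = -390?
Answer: sqrt(47266) ≈ 217.41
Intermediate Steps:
p = 47844 (p = 54*886 = 47844)
sqrt(p + n(U)) = sqrt(47844 - 578) = sqrt(47266)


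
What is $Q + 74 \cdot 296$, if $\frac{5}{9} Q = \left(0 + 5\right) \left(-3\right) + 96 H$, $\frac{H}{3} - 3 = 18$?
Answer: $\frac{163817}{5} \approx 32763.0$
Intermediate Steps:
$H = 63$ ($H = 9 + 3 \cdot 18 = 9 + 54 = 63$)
$Q = \frac{54297}{5}$ ($Q = \frac{9 \left(\left(0 + 5\right) \left(-3\right) + 96 \cdot 63\right)}{5} = \frac{9 \left(5 \left(-3\right) + 6048\right)}{5} = \frac{9 \left(-15 + 6048\right)}{5} = \frac{9}{5} \cdot 6033 = \frac{54297}{5} \approx 10859.0$)
$Q + 74 \cdot 296 = \frac{54297}{5} + 74 \cdot 296 = \frac{54297}{5} + 21904 = \frac{163817}{5}$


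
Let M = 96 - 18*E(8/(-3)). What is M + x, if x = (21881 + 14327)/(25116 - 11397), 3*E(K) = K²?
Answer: 767888/13719 ≈ 55.973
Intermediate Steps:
E(K) = K²/3
x = 36208/13719 ≈ 2.6393
M = 160/3 (M = 96 - 6*(8/(-3))² = 96 - 6*(8*(-⅓))² = 96 - 6*(-8/3)² = 96 - 6*64/9 = 96 - 18*64/27 = 96 - 128/3 = 160/3 ≈ 53.333)
M + x = 160/3 + 36208/13719 = 767888/13719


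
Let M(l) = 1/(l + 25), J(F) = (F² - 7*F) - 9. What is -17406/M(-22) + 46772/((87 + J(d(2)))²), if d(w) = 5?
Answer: -60352315/1156 ≈ -52208.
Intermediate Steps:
J(F) = -9 + F² - 7*F
M(l) = 1/(25 + l)
-17406/M(-22) + 46772/((87 + J(d(2)))²) = -17406/(1/(25 - 22)) + 46772/((87 + (-9 + 5² - 7*5))²) = -17406/(1/3) + 46772/((87 + (-9 + 25 - 35))²) = -17406/⅓ + 46772/((87 - 19)²) = -17406*3 + 46772/(68²) = -52218 + 46772/4624 = -52218 + 46772*(1/4624) = -52218 + 11693/1156 = -60352315/1156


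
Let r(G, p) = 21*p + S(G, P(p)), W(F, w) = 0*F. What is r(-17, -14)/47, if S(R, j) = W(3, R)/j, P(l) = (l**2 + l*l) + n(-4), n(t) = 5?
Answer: -294/47 ≈ -6.2553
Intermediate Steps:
W(F, w) = 0
P(l) = 5 + 2*l**2 (P(l) = (l**2 + l*l) + 5 = (l**2 + l**2) + 5 = 2*l**2 + 5 = 5 + 2*l**2)
S(R, j) = 0 (S(R, j) = 0/j = 0)
r(G, p) = 21*p (r(G, p) = 21*p + 0 = 21*p)
r(-17, -14)/47 = (21*(-14))/47 = -294*1/47 = -294/47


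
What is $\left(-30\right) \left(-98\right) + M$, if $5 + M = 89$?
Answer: $3024$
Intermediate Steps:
$M = 84$ ($M = -5 + 89 = 84$)
$\left(-30\right) \left(-98\right) + M = \left(-30\right) \left(-98\right) + 84 = 2940 + 84 = 3024$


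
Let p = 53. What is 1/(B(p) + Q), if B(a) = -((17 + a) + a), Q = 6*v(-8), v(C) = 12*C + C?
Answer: -1/747 ≈ -0.0013387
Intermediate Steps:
v(C) = 13*C
Q = -624 (Q = 6*(13*(-8)) = 6*(-104) = -624)
B(a) = -17 - 2*a (B(a) = -(17 + 2*a) = -17 - 2*a)
1/(B(p) + Q) = 1/((-17 - 2*53) - 624) = 1/((-17 - 106) - 624) = 1/(-123 - 624) = 1/(-747) = -1/747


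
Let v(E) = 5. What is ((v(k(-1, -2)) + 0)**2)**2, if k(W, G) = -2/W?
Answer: 625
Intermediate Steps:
((v(k(-1, -2)) + 0)**2)**2 = ((5 + 0)**2)**2 = (5**2)**2 = 25**2 = 625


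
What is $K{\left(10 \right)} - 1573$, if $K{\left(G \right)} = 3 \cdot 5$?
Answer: $-1558$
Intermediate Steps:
$K{\left(G \right)} = 15$
$K{\left(10 \right)} - 1573 = 15 - 1573 = -1558$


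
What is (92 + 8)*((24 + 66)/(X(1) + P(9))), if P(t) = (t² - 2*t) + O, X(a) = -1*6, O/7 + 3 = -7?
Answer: -9000/13 ≈ -692.31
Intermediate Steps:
O = -70 (O = -21 + 7*(-7) = -21 - 49 = -70)
X(a) = -6
P(t) = -70 + t² - 2*t (P(t) = (t² - 2*t) - 70 = -70 + t² - 2*t)
(92 + 8)*((24 + 66)/(X(1) + P(9))) = (92 + 8)*((24 + 66)/(-6 + (-70 + 9² - 2*9))) = 100*(90/(-6 + (-70 + 81 - 18))) = 100*(90/(-6 - 7)) = 100*(90/(-13)) = 100*(90*(-1/13)) = 100*(-90/13) = -9000/13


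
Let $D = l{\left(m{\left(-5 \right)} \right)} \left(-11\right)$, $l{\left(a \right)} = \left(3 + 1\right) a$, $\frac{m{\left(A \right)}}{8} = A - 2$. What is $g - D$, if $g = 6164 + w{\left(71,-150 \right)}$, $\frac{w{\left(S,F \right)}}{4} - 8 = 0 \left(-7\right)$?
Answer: $3732$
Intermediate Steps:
$m{\left(A \right)} = -16 + 8 A$ ($m{\left(A \right)} = 8 \left(A - 2\right) = 8 \left(-2 + A\right) = -16 + 8 A$)
$w{\left(S,F \right)} = 32$ ($w{\left(S,F \right)} = 32 + 4 \cdot 0 \left(-7\right) = 32 + 4 \cdot 0 = 32 + 0 = 32$)
$l{\left(a \right)} = 4 a$
$D = 2464$ ($D = 4 \left(-16 + 8 \left(-5\right)\right) \left(-11\right) = 4 \left(-16 - 40\right) \left(-11\right) = 4 \left(-56\right) \left(-11\right) = \left(-224\right) \left(-11\right) = 2464$)
$g = 6196$ ($g = 6164 + 32 = 6196$)
$g - D = 6196 - 2464 = 3732$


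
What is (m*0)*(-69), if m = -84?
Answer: 0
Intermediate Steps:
(m*0)*(-69) = -84*0*(-69) = 0*(-69) = 0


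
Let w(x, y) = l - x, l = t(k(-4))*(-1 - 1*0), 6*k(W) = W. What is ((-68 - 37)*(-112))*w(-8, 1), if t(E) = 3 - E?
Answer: 50960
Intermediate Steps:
k(W) = W/6
l = -11/3 (l = (3 - (-4)/6)*(-1 - 1*0) = (3 - 1*(-2/3))*(-1 + 0) = (3 + 2/3)*(-1) = (11/3)*(-1) = -11/3 ≈ -3.6667)
w(x, y) = -11/3 - x
((-68 - 37)*(-112))*w(-8, 1) = ((-68 - 37)*(-112))*(-11/3 - 1*(-8)) = (-105*(-112))*(-11/3 + 8) = 11760*(13/3) = 50960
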